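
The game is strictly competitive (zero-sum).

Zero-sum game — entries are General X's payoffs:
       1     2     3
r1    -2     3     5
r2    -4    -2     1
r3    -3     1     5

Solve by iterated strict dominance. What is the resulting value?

Row r2 is strictly dominated by row r1 (-2>-4, 3>-2, 5>1); eliminate r2.
Column 2 is strictly dominated by 1 for General Y (-2<3, -3<1); eliminate 2.
Column 3 is strictly dominated by 1 for General Y (-2<5, -3<5); eliminate 3.
Row r3 is strictly dominated by row r1 (-2>-3); eliminate r3.
Only (r1, 1) remains, with payoff -2.

-2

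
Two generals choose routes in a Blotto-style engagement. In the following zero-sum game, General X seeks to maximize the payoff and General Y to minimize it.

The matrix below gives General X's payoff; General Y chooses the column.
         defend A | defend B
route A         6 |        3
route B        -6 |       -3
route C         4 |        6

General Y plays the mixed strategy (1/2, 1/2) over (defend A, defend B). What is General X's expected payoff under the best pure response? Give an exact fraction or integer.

5

route A: (6)·(1/2) + (3)·(1/2) = 9/2.
route B: (-6)·(1/2) + (-3)·(1/2) = -9/2.
route C: (4)·(1/2) + (6)·(1/2) = 5.
The best pure response is route C with expected payoff 5.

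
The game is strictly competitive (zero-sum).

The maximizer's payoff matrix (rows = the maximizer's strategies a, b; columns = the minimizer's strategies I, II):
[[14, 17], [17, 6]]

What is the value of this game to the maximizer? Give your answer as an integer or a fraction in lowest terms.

205/14

Row minima are 14 and 6, so the maximizer's maximin is 14; column maxima are 17 and 17, so the minimizer's minimax is 17. These differ, so the equilibrium is in mixed strategies.
Let the maximizer play a with probability p. The minimizer is indifferent when 14p + 17(1−p) = 17p + 6(1−p), giving p = 11/14.
Let the minimizer play I with probability q. The maximizer is indifferent when 14q + 17(1−q) = 17q + 6(1−q), giving q = 11/14.
The value is 14·(11/14) + (17)·(3/14) = 205/14.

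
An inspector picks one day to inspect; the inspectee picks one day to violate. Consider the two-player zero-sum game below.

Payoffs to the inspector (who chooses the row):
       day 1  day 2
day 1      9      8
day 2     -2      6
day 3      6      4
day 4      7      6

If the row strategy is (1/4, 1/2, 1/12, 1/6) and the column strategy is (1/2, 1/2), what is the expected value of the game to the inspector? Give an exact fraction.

37/8

Against (1/2, 1/2), each row's expected payoff is day 1: 17/2; day 2: 2; day 3: 5; day 4: 13/2.
Taking the (1/4, 1/2, 1/12, 1/6)-weighted average: (1/4)·(17/2) + (1/2)·(2) + (1/12)·(5) + (1/6)·(13/2) = 37/8.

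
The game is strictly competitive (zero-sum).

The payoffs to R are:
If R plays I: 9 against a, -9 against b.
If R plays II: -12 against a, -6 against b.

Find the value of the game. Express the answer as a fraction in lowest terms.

-27/4

Row minima are -9 and -12, so R's maximin is -9; column maxima are 9 and -6, so C's minimax is -6. These differ, so the equilibrium is in mixed strategies.
Let R play I with probability p. C is indifferent when 9p − 12(1−p) = −9p − 6(1−p), giving p = 1/4.
Let C play a with probability q. R is indifferent when 9q − 9(1−q) = −12q − 6(1−q), giving q = 1/8.
The value is 9·(1/8) + (-9)·(7/8) = -27/4.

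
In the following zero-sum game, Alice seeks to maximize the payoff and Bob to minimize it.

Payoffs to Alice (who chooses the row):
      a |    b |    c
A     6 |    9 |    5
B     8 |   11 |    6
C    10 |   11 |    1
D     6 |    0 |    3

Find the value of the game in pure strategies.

6

Row minima: 5, 6, 1, 0 → Alice's maximin is 6.
Column maxima: 10, 11, 6 → Bob's minimax is 6.
They coincide at (B, c), so the value is 6.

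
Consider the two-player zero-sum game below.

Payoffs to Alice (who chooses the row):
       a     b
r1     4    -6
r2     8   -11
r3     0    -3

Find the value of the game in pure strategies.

Row minima: -6, -11, -3 → Alice's maximin is -3.
Column maxima: 8, -3 → Bob's minimax is -3.
They coincide at (r3, b), so the value is -3.

-3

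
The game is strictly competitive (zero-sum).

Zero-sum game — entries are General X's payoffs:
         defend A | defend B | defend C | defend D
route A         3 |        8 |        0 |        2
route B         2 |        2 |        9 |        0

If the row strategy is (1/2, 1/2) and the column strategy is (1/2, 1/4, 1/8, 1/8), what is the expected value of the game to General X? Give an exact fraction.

Against (1/2, 1/4, 1/8, 1/8), each row's expected payoff is route A: 15/4; route B: 21/8.
Taking the (1/2, 1/2)-weighted average: (1/2)·(15/4) + (1/2)·(21/8) = 51/16.

51/16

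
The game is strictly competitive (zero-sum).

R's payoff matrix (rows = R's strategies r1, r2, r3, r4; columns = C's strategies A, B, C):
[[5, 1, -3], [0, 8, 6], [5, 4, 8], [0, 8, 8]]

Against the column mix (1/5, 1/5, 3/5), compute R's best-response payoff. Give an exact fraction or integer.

33/5

r1: (5)·(1/5) + (1)·(1/5) + (-3)·(3/5) = -3/5.
r2: (0)·(1/5) + (8)·(1/5) + (6)·(3/5) = 26/5.
r3: (5)·(1/5) + (4)·(1/5) + (8)·(3/5) = 33/5.
r4: (0)·(1/5) + (8)·(1/5) + (8)·(3/5) = 32/5.
The best pure response is r3 with expected payoff 33/5.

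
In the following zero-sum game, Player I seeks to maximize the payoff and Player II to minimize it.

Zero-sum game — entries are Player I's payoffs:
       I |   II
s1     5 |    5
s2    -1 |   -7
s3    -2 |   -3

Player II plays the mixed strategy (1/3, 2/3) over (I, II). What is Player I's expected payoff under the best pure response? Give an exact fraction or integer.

5

s1: (5)·(1/3) + (5)·(2/3) = 5.
s2: (-1)·(1/3) + (-7)·(2/3) = -5.
s3: (-2)·(1/3) + (-3)·(2/3) = -8/3.
The best pure response is s1 with expected payoff 5.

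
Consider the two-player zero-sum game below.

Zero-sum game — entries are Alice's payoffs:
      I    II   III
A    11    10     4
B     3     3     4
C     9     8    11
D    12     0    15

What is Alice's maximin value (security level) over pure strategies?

8

The worst-case payoff for each row is A: 4, B: 3, C: 8, D: 0.
The best of these is 8.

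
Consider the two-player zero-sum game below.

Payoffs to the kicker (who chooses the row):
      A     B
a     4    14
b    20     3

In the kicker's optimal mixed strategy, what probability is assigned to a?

17/27

Row minima are 4 and 3, so the kicker's maximin is 4; column maxima are 20 and 14, so the goalkeeper's minimax is 14. These differ, so the equilibrium is in mixed strategies.
Let the kicker play a with probability p. The goalkeeper is indifferent when 4p + 20(1−p) = 14p + 3(1−p), giving p = 17/27.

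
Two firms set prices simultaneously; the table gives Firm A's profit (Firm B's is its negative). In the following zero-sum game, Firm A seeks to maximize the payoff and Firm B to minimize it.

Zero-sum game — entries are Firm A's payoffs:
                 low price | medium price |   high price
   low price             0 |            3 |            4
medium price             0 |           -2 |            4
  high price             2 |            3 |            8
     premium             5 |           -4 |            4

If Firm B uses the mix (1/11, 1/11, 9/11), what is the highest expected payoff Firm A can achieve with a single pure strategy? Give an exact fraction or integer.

low price: (0)·(1/11) + (3)·(1/11) + (4)·(9/11) = 39/11.
medium price: (0)·(1/11) + (-2)·(1/11) + (4)·(9/11) = 34/11.
high price: (2)·(1/11) + (3)·(1/11) + (8)·(9/11) = 7.
premium: (5)·(1/11) + (-4)·(1/11) + (4)·(9/11) = 37/11.
The best pure response is high price with expected payoff 7.

7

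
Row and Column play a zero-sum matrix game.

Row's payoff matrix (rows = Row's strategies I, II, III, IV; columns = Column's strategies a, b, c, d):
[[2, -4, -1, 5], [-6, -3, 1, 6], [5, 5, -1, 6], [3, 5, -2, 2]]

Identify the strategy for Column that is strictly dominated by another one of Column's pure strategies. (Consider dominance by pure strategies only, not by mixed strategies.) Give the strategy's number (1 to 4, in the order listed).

4

Column prefers columns that give Row less. Compare d with c: -1 < 5, 1 < 6, -1 < 6, -2 < 2.
So c strictly dominates d for Column; d is strictly dominated.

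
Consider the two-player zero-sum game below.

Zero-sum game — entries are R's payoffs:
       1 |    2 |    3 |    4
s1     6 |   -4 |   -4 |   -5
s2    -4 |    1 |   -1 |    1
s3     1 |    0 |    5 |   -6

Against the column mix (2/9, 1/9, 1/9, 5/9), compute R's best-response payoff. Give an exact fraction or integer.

s1: (6)·(2/9) + (-4)·(1/9) + (-4)·(1/9) + (-5)·(5/9) = -7/3.
s2: (-4)·(2/9) + (1)·(1/9) + (-1)·(1/9) + (1)·(5/9) = -1/3.
s3: (1)·(2/9) + (0)·(1/9) + (5)·(1/9) + (-6)·(5/9) = -23/9.
The best pure response is s2 with expected payoff -1/3.

-1/3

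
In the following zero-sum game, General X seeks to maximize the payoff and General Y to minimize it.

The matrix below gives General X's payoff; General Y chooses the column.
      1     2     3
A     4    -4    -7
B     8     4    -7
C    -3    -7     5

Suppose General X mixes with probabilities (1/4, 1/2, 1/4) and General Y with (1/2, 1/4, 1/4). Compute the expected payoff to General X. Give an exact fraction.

Against (1/2, 1/4, 1/4), each row's expected payoff is A: -3/4; B: 13/4; C: -2.
Taking the (1/4, 1/2, 1/4)-weighted average: (1/4)·(-3/4) + (1/2)·(13/4) + (1/4)·(-2) = 15/16.

15/16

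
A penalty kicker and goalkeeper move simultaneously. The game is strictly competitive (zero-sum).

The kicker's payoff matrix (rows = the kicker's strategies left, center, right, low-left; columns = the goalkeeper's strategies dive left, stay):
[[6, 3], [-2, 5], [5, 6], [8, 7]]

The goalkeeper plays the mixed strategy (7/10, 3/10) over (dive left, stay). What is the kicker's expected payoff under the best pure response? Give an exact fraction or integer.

left: (6)·(7/10) + (3)·(3/10) = 51/10.
center: (-2)·(7/10) + (5)·(3/10) = 1/10.
right: (5)·(7/10) + (6)·(3/10) = 53/10.
low-left: (8)·(7/10) + (7)·(3/10) = 77/10.
The best pure response is low-left with expected payoff 77/10.

77/10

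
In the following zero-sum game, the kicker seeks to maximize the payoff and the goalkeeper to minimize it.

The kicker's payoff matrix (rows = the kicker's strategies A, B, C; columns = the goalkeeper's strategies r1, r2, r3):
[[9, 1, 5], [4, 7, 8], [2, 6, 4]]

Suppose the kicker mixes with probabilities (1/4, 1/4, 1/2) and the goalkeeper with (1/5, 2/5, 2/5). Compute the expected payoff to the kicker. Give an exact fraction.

Against (1/5, 2/5, 2/5), each row's expected payoff is A: 21/5; B: 34/5; C: 22/5.
Taking the (1/4, 1/4, 1/2)-weighted average: (1/4)·(21/5) + (1/4)·(34/5) + (1/2)·(22/5) = 99/20.

99/20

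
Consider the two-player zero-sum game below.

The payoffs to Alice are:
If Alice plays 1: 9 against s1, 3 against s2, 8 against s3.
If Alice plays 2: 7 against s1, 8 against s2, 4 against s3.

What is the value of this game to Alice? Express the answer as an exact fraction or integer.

Column s1 is strictly dominated by s3 for Bob (it gives Alice more in every row).
The remaining 2×2 game on (1, 2) × (s2, s3) has no saddle point. Let Alice play 1 with probability p; indifference gives 3p + 8(1−p) = 8p + 4(1−p), so p = 4/9.
Similarly Bob's optimal q on s2 is 4/9, and the value is 3·(4/9) + (8)·(5/9) = 52/9.

52/9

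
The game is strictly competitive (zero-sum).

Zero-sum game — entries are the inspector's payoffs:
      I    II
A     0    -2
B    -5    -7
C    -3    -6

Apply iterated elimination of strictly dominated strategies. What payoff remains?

Column I is strictly dominated by II for the inspectee (-2<0, -7<-5, -6<-3); eliminate I.
Row B is strictly dominated by row A (-2>-7); eliminate B.
Row C is strictly dominated by row A (-2>-6); eliminate C.
Only (A, II) remains, with payoff -2.

-2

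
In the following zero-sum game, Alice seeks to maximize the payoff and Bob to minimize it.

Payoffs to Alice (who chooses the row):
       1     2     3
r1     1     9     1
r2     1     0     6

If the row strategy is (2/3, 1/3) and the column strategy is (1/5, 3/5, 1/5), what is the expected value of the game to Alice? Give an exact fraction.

Against (1/5, 3/5, 1/5), each row's expected payoff is r1: 29/5; r2: 7/5.
Taking the (2/3, 1/3)-weighted average: (2/3)·(29/5) + (1/3)·(7/5) = 13/3.

13/3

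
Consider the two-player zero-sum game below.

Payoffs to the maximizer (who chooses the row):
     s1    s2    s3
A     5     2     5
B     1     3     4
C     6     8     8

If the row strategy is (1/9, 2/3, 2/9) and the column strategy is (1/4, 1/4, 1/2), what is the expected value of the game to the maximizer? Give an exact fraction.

149/36

Against (1/4, 1/4, 1/2), each row's expected payoff is A: 17/4; B: 3; C: 15/2.
Taking the (1/9, 2/3, 2/9)-weighted average: (1/9)·(17/4) + (2/3)·(3) + (2/9)·(15/2) = 149/36.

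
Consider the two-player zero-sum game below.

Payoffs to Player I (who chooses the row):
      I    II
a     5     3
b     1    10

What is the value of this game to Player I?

Row minima are 3 and 1, so Player I's maximin is 3; column maxima are 5 and 10, so Player II's minimax is 5. These differ, so the equilibrium is in mixed strategies.
Let Player I play a with probability p. Player II is indifferent when 5p + (1−p) = 3p + 10(1−p), giving p = 9/11.
Let Player II play I with probability q. Player I is indifferent when 5q + 3(1−q) = q + 10(1−q), giving q = 7/11.
The value is 5·(7/11) + (3)·(4/11) = 47/11.

47/11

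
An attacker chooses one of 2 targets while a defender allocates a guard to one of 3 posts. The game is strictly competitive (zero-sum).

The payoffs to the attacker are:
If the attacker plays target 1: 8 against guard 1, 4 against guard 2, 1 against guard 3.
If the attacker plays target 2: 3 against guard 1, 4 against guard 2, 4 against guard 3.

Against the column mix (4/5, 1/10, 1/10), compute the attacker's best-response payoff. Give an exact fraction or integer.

target 1: (8)·(4/5) + (4)·(1/10) + (1)·(1/10) = 69/10.
target 2: (3)·(4/5) + (4)·(1/10) + (4)·(1/10) = 16/5.
The best pure response is target 1 with expected payoff 69/10.

69/10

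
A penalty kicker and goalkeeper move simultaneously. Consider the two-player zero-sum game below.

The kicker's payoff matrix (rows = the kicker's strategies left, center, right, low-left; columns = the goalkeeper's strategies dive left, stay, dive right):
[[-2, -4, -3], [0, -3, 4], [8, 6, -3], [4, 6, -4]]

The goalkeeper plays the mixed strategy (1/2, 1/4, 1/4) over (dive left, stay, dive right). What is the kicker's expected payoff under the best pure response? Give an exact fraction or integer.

left: (-2)·(1/2) + (-4)·(1/4) + (-3)·(1/4) = -11/4.
center: (0)·(1/2) + (-3)·(1/4) + (4)·(1/4) = 1/4.
right: (8)·(1/2) + (6)·(1/4) + (-3)·(1/4) = 19/4.
low-left: (4)·(1/2) + (6)·(1/4) + (-4)·(1/4) = 5/2.
The best pure response is right with expected payoff 19/4.

19/4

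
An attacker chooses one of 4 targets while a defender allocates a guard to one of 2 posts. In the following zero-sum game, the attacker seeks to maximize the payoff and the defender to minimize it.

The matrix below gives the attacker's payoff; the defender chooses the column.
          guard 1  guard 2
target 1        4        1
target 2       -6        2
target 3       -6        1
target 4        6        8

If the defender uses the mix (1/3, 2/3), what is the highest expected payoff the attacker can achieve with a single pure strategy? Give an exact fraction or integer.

22/3

target 1: (4)·(1/3) + (1)·(2/3) = 2.
target 2: (-6)·(1/3) + (2)·(2/3) = -2/3.
target 3: (-6)·(1/3) + (1)·(2/3) = -4/3.
target 4: (6)·(1/3) + (8)·(2/3) = 22/3.
The best pure response is target 4 with expected payoff 22/3.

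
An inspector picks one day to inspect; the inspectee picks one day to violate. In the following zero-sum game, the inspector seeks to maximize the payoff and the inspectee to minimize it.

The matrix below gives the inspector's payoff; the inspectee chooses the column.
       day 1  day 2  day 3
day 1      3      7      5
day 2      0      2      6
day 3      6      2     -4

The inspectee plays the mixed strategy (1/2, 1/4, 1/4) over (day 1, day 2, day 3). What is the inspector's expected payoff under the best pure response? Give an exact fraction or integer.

9/2

day 1: (3)·(1/2) + (7)·(1/4) + (5)·(1/4) = 9/2.
day 2: (0)·(1/2) + (2)·(1/4) + (6)·(1/4) = 2.
day 3: (6)·(1/2) + (2)·(1/4) + (-4)·(1/4) = 5/2.
The best pure response is day 1 with expected payoff 9/2.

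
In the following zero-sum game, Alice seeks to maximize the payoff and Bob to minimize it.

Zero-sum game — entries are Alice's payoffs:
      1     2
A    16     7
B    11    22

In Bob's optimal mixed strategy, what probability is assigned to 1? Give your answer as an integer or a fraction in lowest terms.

Row minima are 7 and 11, so Alice's maximin is 11; column maxima are 16 and 22, so Bob's minimax is 16. These differ, so the equilibrium is in mixed strategies.
Let Bob play 1 with probability q. Alice is indifferent when 16q + 7(1−q) = 11q + 22(1−q), giving q = 3/4.

3/4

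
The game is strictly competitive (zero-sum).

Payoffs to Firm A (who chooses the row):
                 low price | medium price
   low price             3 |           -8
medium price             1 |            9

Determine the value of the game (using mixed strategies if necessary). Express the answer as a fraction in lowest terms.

35/19

Row minima are -8 and 1, so Firm A's maximin is 1; column maxima are 3 and 9, so Firm B's minimax is 3. These differ, so the equilibrium is in mixed strategies.
Let Firm A play low price with probability p. Firm B is indifferent when 3p + (1−p) = −8p + 9(1−p), giving p = 8/19.
Let Firm B play low price with probability q. Firm A is indifferent when 3q − 8(1−q) = q + 9(1−q), giving q = 17/19.
The value is 3·(17/19) + (-8)·(2/19) = 35/19.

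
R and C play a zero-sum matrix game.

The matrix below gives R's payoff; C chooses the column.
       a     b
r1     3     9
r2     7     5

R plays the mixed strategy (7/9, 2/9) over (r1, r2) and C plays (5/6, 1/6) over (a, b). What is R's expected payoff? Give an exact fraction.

Against (5/6, 1/6), each row's expected payoff is r1: 4; r2: 20/3.
Taking the (7/9, 2/9)-weighted average: (7/9)·(4) + (2/9)·(20/3) = 124/27.

124/27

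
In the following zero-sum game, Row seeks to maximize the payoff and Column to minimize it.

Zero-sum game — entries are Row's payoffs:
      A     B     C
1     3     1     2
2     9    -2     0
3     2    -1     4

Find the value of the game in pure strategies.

1

Row minima: 1, -2, -1 → Row's maximin is 1.
Column maxima: 9, 1, 4 → Column's minimax is 1.
They coincide at (1, B), so the value is 1.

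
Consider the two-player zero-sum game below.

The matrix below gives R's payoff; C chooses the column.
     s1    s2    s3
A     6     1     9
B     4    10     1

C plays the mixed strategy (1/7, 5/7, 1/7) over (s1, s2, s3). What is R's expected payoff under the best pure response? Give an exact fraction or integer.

55/7

A: (6)·(1/7) + (1)·(5/7) + (9)·(1/7) = 20/7.
B: (4)·(1/7) + (10)·(5/7) + (1)·(1/7) = 55/7.
The best pure response is B with expected payoff 55/7.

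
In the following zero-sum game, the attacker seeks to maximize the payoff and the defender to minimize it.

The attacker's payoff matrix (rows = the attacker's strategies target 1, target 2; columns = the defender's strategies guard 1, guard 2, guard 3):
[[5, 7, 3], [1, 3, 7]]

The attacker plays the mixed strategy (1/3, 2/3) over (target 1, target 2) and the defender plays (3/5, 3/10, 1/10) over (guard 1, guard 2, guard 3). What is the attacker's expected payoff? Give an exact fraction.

Against (3/5, 3/10, 1/10), each row's expected payoff is target 1: 27/5; target 2: 11/5.
Taking the (1/3, 2/3)-weighted average: (1/3)·(27/5) + (2/3)·(11/5) = 49/15.

49/15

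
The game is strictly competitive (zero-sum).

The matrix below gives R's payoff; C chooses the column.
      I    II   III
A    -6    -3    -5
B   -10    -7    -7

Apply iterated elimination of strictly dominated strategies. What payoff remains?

-6

Column II is strictly dominated by I for C (-6<-3, -10<-7); eliminate II.
Row B is strictly dominated by row A (-6>-10, -5>-7); eliminate B.
Column III is strictly dominated by I for C (-6<-5); eliminate III.
Only (A, I) remains, with payoff -6.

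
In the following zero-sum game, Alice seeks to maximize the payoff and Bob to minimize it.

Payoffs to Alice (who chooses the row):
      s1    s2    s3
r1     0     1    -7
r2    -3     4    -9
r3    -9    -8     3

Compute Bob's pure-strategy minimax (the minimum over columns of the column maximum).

The worst case (largest entry) in each column is s1: 0, s2: 4, s3: 3.
The best (smallest) of these is 0.

0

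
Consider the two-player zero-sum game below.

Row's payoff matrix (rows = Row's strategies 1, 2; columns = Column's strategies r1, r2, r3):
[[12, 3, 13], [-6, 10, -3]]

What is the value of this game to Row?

Column r3 is strictly dominated by r1 for Column (it gives Row more in every row).
The remaining 2×2 game on (1, 2) × (r1, r2) has no saddle point. Let Row play 1 with probability p; indifference gives 12p − 6(1−p) = 3p + 10(1−p), so p = 16/25.
Similarly Column's optimal q on r1 is 7/25, and the value is 12·(7/25) + (3)·(18/25) = 138/25.

138/25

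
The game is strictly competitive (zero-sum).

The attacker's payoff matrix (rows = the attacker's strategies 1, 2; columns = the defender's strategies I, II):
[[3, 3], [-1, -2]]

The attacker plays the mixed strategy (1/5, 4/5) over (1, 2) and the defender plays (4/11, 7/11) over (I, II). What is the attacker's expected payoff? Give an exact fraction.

-39/55

Against (4/11, 7/11), each row's expected payoff is 1: 3; 2: -18/11.
Taking the (1/5, 4/5)-weighted average: (1/5)·(3) + (4/5)·(-18/11) = -39/55.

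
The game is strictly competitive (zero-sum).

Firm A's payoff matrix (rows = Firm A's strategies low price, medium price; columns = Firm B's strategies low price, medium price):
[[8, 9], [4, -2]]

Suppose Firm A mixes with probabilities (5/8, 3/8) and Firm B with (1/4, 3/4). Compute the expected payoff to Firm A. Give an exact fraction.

Against (1/4, 3/4), each row's expected payoff is low price: 35/4; medium price: -1/2.
Taking the (5/8, 3/8)-weighted average: (5/8)·(35/4) + (3/8)·(-1/2) = 169/32.

169/32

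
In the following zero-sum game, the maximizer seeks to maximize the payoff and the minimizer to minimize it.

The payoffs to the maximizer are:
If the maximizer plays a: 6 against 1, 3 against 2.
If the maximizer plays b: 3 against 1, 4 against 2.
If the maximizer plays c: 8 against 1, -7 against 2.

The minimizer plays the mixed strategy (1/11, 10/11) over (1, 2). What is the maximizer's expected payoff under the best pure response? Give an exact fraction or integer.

a: (6)·(1/11) + (3)·(10/11) = 36/11.
b: (3)·(1/11) + (4)·(10/11) = 43/11.
c: (8)·(1/11) + (-7)·(10/11) = -62/11.
The best pure response is b with expected payoff 43/11.

43/11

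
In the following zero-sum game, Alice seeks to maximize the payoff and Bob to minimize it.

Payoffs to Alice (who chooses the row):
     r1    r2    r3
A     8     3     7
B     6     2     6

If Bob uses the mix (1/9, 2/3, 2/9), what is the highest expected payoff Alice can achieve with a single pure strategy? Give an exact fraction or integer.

40/9

A: (8)·(1/9) + (3)·(2/3) + (7)·(2/9) = 40/9.
B: (6)·(1/9) + (2)·(2/3) + (6)·(2/9) = 10/3.
The best pure response is A with expected payoff 40/9.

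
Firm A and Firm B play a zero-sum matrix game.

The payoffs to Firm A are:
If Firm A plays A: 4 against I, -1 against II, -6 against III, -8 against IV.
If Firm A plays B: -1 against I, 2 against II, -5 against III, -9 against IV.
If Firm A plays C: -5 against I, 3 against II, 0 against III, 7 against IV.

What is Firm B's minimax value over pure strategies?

The worst case (largest entry) in each column is I: 4, II: 3, III: 0, IV: 7.
The best (smallest) of these is 0.

0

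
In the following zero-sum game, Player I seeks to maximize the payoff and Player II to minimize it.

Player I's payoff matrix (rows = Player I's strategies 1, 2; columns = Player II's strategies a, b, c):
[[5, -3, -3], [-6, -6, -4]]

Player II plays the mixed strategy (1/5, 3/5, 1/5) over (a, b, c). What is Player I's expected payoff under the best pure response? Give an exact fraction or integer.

-7/5

1: (5)·(1/5) + (-3)·(3/5) + (-3)·(1/5) = -7/5.
2: (-6)·(1/5) + (-6)·(3/5) + (-4)·(1/5) = -28/5.
The best pure response is 1 with expected payoff -7/5.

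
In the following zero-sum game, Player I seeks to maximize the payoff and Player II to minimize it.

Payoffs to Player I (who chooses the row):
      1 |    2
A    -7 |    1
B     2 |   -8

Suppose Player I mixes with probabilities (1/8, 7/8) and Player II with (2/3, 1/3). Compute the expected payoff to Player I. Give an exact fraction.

Against (2/3, 1/3), each row's expected payoff is A: -13/3; B: -4/3.
Taking the (1/8, 7/8)-weighted average: (1/8)·(-13/3) + (7/8)·(-4/3) = -41/24.

-41/24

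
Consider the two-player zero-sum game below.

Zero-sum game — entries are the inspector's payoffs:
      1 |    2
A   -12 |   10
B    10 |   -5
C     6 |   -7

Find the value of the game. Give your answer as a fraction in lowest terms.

40/37

Row C is strictly dominated by row B, so the inspector never plays it.
The remaining 2×2 game on (A, B) × (1, 2) has no saddle point. Let the inspector play A with probability p; indifference gives −12p + 10(1−p) = 10p − 5(1−p), so p = 15/37.
Similarly the inspectee's optimal q on 1 is 15/37, and the value is -12·(15/37) + (10)·(22/37) = 40/37.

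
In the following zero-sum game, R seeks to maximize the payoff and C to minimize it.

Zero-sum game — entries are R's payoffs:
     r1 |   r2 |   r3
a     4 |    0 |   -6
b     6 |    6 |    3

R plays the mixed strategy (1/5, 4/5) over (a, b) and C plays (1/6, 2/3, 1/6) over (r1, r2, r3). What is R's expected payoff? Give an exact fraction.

13/3

Against (1/6, 2/3, 1/6), each row's expected payoff is a: -1/3; b: 11/2.
Taking the (1/5, 4/5)-weighted average: (1/5)·(-1/3) + (4/5)·(11/2) = 13/3.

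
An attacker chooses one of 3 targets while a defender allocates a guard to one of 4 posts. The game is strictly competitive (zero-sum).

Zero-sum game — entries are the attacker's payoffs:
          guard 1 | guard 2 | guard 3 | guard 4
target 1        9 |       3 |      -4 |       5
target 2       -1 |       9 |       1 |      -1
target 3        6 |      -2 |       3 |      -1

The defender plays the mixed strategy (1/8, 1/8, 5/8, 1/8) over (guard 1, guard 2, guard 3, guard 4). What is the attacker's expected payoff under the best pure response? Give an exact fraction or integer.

9/4

target 1: (9)·(1/8) + (3)·(1/8) + (-4)·(5/8) + (5)·(1/8) = -3/8.
target 2: (-1)·(1/8) + (9)·(1/8) + (1)·(5/8) + (-1)·(1/8) = 3/2.
target 3: (6)·(1/8) + (-2)·(1/8) + (3)·(5/8) + (-1)·(1/8) = 9/4.
The best pure response is target 3 with expected payoff 9/4.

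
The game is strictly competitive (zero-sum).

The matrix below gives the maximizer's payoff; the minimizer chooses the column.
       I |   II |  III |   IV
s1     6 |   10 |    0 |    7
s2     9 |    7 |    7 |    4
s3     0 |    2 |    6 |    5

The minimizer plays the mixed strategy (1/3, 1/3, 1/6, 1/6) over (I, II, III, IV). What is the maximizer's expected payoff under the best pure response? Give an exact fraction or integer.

s1: (6)·(1/3) + (10)·(1/3) + (0)·(1/6) + (7)·(1/6) = 13/2.
s2: (9)·(1/3) + (7)·(1/3) + (7)·(1/6) + (4)·(1/6) = 43/6.
s3: (0)·(1/3) + (2)·(1/3) + (6)·(1/6) + (5)·(1/6) = 5/2.
The best pure response is s2 with expected payoff 43/6.

43/6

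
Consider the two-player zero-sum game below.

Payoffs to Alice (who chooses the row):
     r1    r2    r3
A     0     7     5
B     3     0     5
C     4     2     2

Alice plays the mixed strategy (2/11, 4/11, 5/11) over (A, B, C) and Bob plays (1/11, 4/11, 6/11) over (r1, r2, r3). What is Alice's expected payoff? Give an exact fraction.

Against (1/11, 4/11, 6/11), each row's expected payoff is A: 58/11; B: 3; C: 24/11.
Taking the (2/11, 4/11, 5/11)-weighted average: (2/11)·(58/11) + (4/11)·(3) + (5/11)·(24/11) = 368/121.

368/121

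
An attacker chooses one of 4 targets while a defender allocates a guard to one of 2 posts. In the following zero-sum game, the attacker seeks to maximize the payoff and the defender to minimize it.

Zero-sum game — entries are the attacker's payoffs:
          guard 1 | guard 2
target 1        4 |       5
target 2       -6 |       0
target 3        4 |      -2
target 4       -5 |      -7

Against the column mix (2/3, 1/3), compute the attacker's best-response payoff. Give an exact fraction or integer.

target 1: (4)·(2/3) + (5)·(1/3) = 13/3.
target 2: (-6)·(2/3) + (0)·(1/3) = -4.
target 3: (4)·(2/3) + (-2)·(1/3) = 2.
target 4: (-5)·(2/3) + (-7)·(1/3) = -17/3.
The best pure response is target 1 with expected payoff 13/3.

13/3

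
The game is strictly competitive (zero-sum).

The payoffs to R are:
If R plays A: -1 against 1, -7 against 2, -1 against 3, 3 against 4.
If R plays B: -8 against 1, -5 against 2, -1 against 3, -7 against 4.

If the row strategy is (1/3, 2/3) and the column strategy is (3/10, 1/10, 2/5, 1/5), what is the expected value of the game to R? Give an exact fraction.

-17/5

Against (3/10, 1/10, 2/5, 1/5), each row's expected payoff is A: -4/5; B: -47/10.
Taking the (1/3, 2/3)-weighted average: (1/3)·(-4/5) + (2/3)·(-47/10) = -17/5.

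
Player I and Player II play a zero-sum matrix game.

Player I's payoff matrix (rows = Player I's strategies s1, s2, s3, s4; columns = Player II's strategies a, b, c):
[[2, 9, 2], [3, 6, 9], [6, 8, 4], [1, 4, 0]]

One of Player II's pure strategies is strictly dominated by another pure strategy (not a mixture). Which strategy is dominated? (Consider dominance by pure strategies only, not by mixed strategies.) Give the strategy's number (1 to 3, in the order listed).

2

Player II prefers columns that give Player I less. Compare b with a: 2 < 9, 3 < 6, 6 < 8, 1 < 4.
So a strictly dominates b for Player II; b is strictly dominated.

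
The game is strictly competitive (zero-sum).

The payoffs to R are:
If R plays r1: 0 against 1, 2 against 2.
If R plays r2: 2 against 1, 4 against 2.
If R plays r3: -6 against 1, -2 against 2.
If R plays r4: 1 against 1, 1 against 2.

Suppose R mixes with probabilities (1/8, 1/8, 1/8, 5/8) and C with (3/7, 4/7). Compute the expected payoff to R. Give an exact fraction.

Against (3/7, 4/7), each row's expected payoff is r1: 8/7; r2: 22/7; r3: -26/7; r4: 1.
Taking the (1/8, 1/8, 1/8, 5/8)-weighted average: (1/8)·(8/7) + (1/8)·(22/7) + (1/8)·(-26/7) + (5/8)·(1) = 39/56.

39/56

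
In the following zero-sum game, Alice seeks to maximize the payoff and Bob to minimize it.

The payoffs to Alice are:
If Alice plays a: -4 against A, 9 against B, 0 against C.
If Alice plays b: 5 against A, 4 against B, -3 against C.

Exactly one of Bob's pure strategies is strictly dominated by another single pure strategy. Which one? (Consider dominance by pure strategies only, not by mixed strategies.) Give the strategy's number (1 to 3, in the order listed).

2

Bob prefers columns that give Alice less. Compare B with C: 0 < 9, -3 < 4.
So C strictly dominates B for Bob; B is strictly dominated.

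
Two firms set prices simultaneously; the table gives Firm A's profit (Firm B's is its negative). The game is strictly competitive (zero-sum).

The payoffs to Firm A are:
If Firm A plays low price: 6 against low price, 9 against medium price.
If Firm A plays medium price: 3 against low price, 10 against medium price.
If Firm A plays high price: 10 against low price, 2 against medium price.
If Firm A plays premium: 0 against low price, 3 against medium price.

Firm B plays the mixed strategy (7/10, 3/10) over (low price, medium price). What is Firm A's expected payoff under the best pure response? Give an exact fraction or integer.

low price: (6)·(7/10) + (9)·(3/10) = 69/10.
medium price: (3)·(7/10) + (10)·(3/10) = 51/10.
high price: (10)·(7/10) + (2)·(3/10) = 38/5.
premium: (0)·(7/10) + (3)·(3/10) = 9/10.
The best pure response is high price with expected payoff 38/5.

38/5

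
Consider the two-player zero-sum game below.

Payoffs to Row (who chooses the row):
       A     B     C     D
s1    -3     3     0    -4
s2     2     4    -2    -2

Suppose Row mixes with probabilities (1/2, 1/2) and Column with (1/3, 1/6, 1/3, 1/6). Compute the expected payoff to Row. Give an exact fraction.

-5/12

Against (1/3, 1/6, 1/3, 1/6), each row's expected payoff is s1: -7/6; s2: 1/3.
Taking the (1/2, 1/2)-weighted average: (1/2)·(-7/6) + (1/2)·(1/3) = -5/12.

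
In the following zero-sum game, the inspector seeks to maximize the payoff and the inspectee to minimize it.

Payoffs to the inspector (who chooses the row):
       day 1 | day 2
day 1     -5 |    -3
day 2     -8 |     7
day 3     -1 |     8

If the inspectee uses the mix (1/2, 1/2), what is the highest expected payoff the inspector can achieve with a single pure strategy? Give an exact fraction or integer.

7/2

day 1: (-5)·(1/2) + (-3)·(1/2) = -4.
day 2: (-8)·(1/2) + (7)·(1/2) = -1/2.
day 3: (-1)·(1/2) + (8)·(1/2) = 7/2.
The best pure response is day 3 with expected payoff 7/2.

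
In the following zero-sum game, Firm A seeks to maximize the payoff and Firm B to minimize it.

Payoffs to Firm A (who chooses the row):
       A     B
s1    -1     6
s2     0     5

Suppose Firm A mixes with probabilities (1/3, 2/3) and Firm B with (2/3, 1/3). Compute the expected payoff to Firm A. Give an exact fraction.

Against (2/3, 1/3), each row's expected payoff is s1: 4/3; s2: 5/3.
Taking the (1/3, 2/3)-weighted average: (1/3)·(4/3) + (2/3)·(5/3) = 14/9.

14/9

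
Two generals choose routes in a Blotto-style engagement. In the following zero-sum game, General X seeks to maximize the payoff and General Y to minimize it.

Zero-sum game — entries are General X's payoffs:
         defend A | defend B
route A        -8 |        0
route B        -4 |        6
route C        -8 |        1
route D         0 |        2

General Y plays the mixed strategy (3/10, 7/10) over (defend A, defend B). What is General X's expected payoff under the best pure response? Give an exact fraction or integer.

3

route A: (-8)·(3/10) + (0)·(7/10) = -12/5.
route B: (-4)·(3/10) + (6)·(7/10) = 3.
route C: (-8)·(3/10) + (1)·(7/10) = -17/10.
route D: (0)·(3/10) + (2)·(7/10) = 7/5.
The best pure response is route B with expected payoff 3.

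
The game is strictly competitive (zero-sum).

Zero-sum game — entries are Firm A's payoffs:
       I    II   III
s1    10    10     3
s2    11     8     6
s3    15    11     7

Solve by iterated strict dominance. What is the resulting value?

7

Column II is strictly dominated by III for Firm B (3<10, 6<8, 7<11); eliminate II.
Row s2 is strictly dominated by row s3 (15>11, 7>6); eliminate s2.
Row s1 is strictly dominated by row s3 (15>10, 7>3); eliminate s1.
Column I is strictly dominated by III for Firm B (7<15); eliminate I.
Only (s3, III) remains, with payoff 7.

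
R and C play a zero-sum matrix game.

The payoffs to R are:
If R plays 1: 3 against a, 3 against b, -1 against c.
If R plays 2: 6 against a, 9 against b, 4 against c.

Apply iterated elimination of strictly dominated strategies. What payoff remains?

4

Row 1 is strictly dominated by row 2 (6>3, 9>3, 4>-1); eliminate 1.
Column a is strictly dominated by c for C (4<6); eliminate a.
Column b is strictly dominated by c for C (4<9); eliminate b.
Only (2, c) remains, with payoff 4.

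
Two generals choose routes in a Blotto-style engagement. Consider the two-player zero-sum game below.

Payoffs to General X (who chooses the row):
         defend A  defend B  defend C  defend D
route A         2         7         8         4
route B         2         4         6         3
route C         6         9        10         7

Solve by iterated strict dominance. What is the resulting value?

Row route B is strictly dominated by row route C (6>2, 9>4, 10>6, 7>3); eliminate route B.
Row route A is strictly dominated by row route C (6>2, 9>7, 10>8, 7>4); eliminate route A.
Column defend D is strictly dominated by defend A for General Y (6<7); eliminate defend D.
Column defend C is strictly dominated by defend A for General Y (6<10); eliminate defend C.
Column defend B is strictly dominated by defend A for General Y (6<9); eliminate defend B.
Only (route C, defend A) remains, with payoff 6.

6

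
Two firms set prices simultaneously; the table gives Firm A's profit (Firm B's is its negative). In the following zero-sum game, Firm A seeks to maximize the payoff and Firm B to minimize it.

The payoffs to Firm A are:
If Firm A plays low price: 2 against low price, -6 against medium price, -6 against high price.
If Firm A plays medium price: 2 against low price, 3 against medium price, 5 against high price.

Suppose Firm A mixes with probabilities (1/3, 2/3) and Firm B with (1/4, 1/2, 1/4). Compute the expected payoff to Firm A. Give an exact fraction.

Against (1/4, 1/2, 1/4), each row's expected payoff is low price: -4; medium price: 13/4.
Taking the (1/3, 2/3)-weighted average: (1/3)·(-4) + (2/3)·(13/4) = 5/6.

5/6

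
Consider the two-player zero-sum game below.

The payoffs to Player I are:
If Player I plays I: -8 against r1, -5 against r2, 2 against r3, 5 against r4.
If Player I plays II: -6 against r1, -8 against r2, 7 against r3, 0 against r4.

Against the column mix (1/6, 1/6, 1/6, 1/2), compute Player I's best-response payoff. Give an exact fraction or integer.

I: (-8)·(1/6) + (-5)·(1/6) + (2)·(1/6) + (5)·(1/2) = 2/3.
II: (-6)·(1/6) + (-8)·(1/6) + (7)·(1/6) + (0)·(1/2) = -7/6.
The best pure response is I with expected payoff 2/3.

2/3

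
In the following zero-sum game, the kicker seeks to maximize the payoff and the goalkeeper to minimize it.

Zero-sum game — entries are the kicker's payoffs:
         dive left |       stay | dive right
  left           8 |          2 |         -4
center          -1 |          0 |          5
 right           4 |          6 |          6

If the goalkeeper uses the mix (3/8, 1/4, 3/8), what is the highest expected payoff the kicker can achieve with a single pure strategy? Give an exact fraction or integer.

21/4

left: (8)·(3/8) + (2)·(1/4) + (-4)·(3/8) = 2.
center: (-1)·(3/8) + (0)·(1/4) + (5)·(3/8) = 3/2.
right: (4)·(3/8) + (6)·(1/4) + (6)·(3/8) = 21/4.
The best pure response is right with expected payoff 21/4.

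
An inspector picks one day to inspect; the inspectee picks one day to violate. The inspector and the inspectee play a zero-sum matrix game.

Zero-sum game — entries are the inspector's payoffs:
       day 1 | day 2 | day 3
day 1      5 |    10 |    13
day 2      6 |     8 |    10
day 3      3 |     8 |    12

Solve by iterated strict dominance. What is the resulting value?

6

Row day 3 is strictly dominated by row day 1 (5>3, 10>8, 13>12); eliminate day 3.
Column day 2 is strictly dominated by day 1 for the inspectee (5<10, 6<8); eliminate day 2.
Column day 3 is strictly dominated by day 1 for the inspectee (5<13, 6<10); eliminate day 3.
Row day 1 is strictly dominated by row day 2 (6>5); eliminate day 1.
Only (day 2, day 1) remains, with payoff 6.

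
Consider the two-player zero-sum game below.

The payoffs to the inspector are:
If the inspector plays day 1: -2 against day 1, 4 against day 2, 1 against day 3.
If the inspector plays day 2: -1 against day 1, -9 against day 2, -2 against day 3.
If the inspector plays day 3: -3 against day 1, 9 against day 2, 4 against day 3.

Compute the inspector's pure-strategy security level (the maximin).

-2

The worst-case payoff for each row is day 1: -2, day 2: -9, day 3: -3.
The best of these is -2.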